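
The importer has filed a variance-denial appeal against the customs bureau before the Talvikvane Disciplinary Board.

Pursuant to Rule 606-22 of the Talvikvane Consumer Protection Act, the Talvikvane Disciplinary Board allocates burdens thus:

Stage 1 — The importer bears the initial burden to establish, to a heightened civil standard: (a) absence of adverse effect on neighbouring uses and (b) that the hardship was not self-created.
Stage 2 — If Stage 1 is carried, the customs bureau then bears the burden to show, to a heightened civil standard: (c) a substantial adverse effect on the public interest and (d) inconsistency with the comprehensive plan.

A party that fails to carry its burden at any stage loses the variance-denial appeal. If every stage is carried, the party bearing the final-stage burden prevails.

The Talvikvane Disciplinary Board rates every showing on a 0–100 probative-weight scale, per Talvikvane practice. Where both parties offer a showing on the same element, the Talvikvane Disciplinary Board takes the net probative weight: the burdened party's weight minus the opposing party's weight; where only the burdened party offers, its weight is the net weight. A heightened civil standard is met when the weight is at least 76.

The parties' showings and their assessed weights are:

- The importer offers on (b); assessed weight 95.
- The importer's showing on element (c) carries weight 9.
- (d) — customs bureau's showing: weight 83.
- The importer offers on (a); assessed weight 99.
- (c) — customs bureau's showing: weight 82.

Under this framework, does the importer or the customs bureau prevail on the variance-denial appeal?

importer

At Stage 1 the importer must meet a heightened civil standard (weight is at least 76): on (a) the weight is 99, which does reach 76, so (a) meets the standard; on (b) the weight is 95, which does reach 76, so (b) meets the standard.
  Stage 1 is satisfied; the onus moves to the customs bureau.
At Stage 2 the customs bureau must meet a heightened civil standard (weight is at least 76): on (c) the weight is 82 less the opposing 9 gives net 73, which does not reach 76, so (c) does not meet the standard; on (d) the weight is 83, ≥ 76, so (d) meets the standard.
  Not every element is met, so the customs bureau fails to carry Stage 2.
The analysis ends at Stage 2; the importer prevails.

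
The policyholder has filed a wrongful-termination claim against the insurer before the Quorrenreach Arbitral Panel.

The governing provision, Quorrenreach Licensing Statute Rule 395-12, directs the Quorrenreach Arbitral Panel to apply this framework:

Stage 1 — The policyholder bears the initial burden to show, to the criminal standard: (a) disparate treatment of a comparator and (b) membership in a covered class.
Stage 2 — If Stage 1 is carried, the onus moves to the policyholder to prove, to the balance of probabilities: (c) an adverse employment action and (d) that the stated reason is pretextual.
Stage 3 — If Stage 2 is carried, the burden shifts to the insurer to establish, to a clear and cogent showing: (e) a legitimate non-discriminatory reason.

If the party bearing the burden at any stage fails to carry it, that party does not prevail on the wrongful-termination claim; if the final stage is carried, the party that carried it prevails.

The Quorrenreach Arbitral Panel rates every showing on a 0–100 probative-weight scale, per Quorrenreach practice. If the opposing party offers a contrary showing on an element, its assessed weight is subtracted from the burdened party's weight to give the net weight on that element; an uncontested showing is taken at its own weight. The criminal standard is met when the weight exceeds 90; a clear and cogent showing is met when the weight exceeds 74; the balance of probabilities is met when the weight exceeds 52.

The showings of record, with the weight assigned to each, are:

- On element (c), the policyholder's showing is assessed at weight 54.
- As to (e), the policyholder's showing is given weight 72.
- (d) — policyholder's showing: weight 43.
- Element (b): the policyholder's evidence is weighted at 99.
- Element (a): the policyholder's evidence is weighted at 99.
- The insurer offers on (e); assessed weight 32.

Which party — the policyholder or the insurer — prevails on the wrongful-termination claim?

insurer

At Stage 1 the policyholder must meet the criminal standard (weight exceeds 90): on (a) the weight is 99, which does exceed 90, so (a) meets the standard; on (b) the weight is 99, > 90, so (b) meets the standard.
  Stage 1 is satisfied; the policyholder continues to bear the burden.
At Stage 2 the policyholder must meet the balance of probabilities (weight exceeds 52): on (c) the weight is 54, > 52, so (c) meets the standard; on (d) the weight is 43, ≤ 52, so (d) does not meet the standard.
  Not every element is met, so the policyholder fails to carry Stage 2.
So the insurer prevails.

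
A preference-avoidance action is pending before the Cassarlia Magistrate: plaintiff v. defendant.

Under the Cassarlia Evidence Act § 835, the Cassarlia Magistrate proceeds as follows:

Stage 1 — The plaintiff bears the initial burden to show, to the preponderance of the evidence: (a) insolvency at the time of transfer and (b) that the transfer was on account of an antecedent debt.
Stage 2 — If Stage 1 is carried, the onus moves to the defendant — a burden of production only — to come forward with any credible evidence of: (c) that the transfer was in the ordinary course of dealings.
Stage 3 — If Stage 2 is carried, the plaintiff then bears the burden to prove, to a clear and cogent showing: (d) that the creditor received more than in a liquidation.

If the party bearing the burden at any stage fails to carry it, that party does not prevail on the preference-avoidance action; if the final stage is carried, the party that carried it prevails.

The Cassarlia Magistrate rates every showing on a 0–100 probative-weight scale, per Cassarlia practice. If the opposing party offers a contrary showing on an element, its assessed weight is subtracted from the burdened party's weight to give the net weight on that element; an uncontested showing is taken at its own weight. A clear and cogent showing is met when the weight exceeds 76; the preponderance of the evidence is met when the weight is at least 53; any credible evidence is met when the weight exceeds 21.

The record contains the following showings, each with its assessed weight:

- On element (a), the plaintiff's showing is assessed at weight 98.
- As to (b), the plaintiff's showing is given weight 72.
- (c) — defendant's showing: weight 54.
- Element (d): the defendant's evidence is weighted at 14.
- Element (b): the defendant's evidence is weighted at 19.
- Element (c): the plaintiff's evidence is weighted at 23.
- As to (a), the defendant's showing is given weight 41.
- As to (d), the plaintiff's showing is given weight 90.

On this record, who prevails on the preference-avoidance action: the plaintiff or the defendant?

defendant

Stage 1 (plaintiff, the preponderance of the evidence, weight is at least 53): (a) net 98−41=57 ≥ 53 — meets; (b) net 72−19=53 ≥ 53 — meets.
  Stage 1 is satisfied; the onus moves to the defendant.
Stage 2 (defendant, any credible evidence, weight exceeds 21): (c) net 54−23=31 > 21 — meets.
  Stage 2 carried; the burden shifts to the plaintiff.
Stage 3 (plaintiff, a clear and cogent showing, weight exceeds 76): (d) net 90−14=76 ≤ 76 — fails.
  The plaintiff does not carry Stage 3.
So the defendant prevails.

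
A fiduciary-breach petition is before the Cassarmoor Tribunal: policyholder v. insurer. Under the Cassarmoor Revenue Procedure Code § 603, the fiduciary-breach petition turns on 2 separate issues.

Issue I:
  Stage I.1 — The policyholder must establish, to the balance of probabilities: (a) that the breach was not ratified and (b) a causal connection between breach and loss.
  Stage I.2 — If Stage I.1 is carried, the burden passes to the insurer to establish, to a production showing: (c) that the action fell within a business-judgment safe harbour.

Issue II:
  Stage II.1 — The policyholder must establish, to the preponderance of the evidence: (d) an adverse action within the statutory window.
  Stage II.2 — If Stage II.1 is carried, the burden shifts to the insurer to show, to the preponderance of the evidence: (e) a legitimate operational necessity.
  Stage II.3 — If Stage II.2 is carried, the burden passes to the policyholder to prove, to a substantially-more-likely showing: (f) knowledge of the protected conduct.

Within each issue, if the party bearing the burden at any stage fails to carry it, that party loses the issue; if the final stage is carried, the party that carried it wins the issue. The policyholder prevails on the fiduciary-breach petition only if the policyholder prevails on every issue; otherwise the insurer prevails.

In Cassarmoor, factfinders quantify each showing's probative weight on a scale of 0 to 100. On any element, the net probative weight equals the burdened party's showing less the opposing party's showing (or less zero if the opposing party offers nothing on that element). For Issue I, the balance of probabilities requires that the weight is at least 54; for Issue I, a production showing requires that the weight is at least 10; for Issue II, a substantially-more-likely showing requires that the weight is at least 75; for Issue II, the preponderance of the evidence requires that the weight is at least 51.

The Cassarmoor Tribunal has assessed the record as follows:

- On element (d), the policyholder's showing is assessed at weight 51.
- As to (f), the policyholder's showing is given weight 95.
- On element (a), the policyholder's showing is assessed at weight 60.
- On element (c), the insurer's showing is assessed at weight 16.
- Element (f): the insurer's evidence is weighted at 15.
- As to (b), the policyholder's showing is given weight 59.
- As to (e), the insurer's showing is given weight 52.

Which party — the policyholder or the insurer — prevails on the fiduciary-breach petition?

— Issue I —
At Stage I.1 the policyholder must meet the balance of probabilities (weight is at least 54): on (a) the weight is 60, ≥ 54, so (a) meets the standard; on (b) the weight is 59, which does reach 54, so (b) meets the standard.
  The policyholder carries Stage I.1; the insurer now bears the burden.
At Stage I.2 the insurer must meet a production showing (weight is at least 10): on (c) the weight is 16, ≥ 10, so (c) meets the standard.
  The insurer carries the last stage.
All stages carried — the insurer prevails on this issue.
— Issue II —
Stage II.1 (policyholder, the preponderance of the evidence, weight is at least 51): (d) 51 ≥ 51 — meets.
  Stage II.1 is satisfied; the onus moves to the insurer.
Stage II.2 (insurer, the preponderance of the evidence, weight is at least 51): (e) 52 ≥ 51 — meets.
  Stage II.2 carried; the burden shifts to the policyholder.
Stage II.3 (policyholder, a substantially-more-likely showing, weight is at least 75): (f) net 95−15=80 ≥ 75 — meets.
  The policyholder carries the last stage.
Every stage carried; the policyholder prevails on this issue.
Per-issue: Issue I → insurer; Issue II → policyholder. The policyholder must prevail on every issue; overall, the insurer prevails.

insurer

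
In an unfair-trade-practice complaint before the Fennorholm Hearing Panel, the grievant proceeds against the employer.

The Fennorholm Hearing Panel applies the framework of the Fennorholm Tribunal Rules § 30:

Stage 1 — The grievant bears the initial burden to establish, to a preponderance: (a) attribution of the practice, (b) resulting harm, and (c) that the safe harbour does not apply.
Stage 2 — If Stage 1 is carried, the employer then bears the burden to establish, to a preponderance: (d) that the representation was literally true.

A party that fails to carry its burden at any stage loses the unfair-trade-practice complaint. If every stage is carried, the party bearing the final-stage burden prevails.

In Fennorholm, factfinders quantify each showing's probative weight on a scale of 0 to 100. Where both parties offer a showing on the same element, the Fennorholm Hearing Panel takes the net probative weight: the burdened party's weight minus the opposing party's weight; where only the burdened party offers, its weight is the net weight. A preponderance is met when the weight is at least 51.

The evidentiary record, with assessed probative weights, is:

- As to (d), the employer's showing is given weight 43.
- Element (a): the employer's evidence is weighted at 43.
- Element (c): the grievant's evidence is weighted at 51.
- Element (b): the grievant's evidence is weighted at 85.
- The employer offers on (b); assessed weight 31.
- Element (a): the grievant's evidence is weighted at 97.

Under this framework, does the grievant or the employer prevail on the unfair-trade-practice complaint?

grievant

At Stage 1 the grievant must meet a preponderance (weight is at least 51): on (a) the weight is 97 less the opposing 43 gives net 54, which does reach 51, so (a) meets the standard; on (b) the weight is 85 less the opposing 31 gives net 54, which does reach 51, so (b) meets the standard; on (c) the weight is 51, ≥ 51, so (c) meets the standard.
  Stage 1 carried; the burden shifts to the employer.
At Stage 2 the employer must meet a preponderance (weight is at least 51): on (d) the weight is 43, which does not reach 51, so (d) does not meet the standard.
  The employer does not carry Stage 2.
The grievant prevails.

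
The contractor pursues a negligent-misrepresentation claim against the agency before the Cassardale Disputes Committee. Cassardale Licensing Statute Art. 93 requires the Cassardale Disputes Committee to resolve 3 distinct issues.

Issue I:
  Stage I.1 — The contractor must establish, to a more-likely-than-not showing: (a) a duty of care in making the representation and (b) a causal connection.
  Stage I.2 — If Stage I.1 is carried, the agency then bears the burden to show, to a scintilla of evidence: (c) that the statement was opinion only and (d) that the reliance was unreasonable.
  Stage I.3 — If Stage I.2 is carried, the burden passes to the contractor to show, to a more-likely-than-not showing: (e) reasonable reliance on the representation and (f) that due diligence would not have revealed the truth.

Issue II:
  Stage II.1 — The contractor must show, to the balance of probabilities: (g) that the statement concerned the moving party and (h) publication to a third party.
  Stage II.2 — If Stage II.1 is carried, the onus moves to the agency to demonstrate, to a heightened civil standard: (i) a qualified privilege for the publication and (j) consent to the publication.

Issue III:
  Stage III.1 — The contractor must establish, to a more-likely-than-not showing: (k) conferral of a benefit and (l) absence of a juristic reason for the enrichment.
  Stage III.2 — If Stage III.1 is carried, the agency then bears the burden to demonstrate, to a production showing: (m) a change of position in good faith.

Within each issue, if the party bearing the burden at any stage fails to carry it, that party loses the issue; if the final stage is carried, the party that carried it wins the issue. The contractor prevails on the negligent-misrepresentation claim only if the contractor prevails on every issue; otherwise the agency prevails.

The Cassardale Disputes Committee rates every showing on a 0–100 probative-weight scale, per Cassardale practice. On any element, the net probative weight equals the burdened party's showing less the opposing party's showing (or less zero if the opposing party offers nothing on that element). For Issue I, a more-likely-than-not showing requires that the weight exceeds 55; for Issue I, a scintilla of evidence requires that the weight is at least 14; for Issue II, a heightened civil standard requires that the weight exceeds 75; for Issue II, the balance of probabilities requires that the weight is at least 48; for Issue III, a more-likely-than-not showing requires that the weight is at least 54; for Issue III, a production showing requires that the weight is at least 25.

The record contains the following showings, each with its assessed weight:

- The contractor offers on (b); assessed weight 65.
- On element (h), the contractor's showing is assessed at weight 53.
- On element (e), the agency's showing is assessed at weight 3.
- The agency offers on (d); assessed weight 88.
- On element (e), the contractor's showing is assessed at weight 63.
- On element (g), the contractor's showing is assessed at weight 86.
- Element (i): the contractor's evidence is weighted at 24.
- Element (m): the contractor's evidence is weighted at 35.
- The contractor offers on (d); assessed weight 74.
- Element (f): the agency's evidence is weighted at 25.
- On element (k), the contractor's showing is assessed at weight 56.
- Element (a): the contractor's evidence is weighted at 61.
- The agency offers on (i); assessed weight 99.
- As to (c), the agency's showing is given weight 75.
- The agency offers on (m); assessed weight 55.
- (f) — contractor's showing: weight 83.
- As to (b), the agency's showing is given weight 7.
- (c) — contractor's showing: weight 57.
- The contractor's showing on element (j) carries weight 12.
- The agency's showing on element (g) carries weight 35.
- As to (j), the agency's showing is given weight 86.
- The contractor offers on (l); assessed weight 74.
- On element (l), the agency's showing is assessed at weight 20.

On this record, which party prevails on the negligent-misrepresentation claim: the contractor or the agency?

contractor

— Issue I —
Stage I.1 (contractor, a more-likely-than-not showing, weight exceeds 55): (a) 61 > 55 — meets; (b) net 65−7=58 > 55 — meets.
  The contractor carries Stage I.1; the agency now bears the burden.
Stage I.2 (agency, a scintilla of evidence, weight is at least 14): (c) net 75−57=18 ≥ 14 — meets; (d) net 88−74=14 ≥ 14 — meets.
  Stage I.2 is satisfied; the onus moves to the contractor.
Stage I.3 (contractor, a more-likely-than-not showing, weight exceeds 55): (e) net 63−3=60 > 55 — meets; (f) net 83−25=58 > 55 — meets.
  All elements met at the final stage.
All stages carried — the contractor prevails on this issue.
— Issue II —
Stage II.1 (contractor, the balance of probabilities, weight is at least 48): (g) net 86−35=51 ≥ 48 — meets; (h) 53 ≥ 48 — meets.
  All elements met. The burden passes to the agency.
Stage II.2 (agency, a heightened civil standard, weight exceeds 75): (i) net 99−24=75 ≤ 75 — fails; (j) net 86−12=74 ≤ 75 — fails.
  The agency does not carry Stage II.2.
The contractor prevails on this issue.
— Issue III —
Stage III.1 (contractor, a more-likely-than-not showing, weight is at least 54): (k) 56 ≥ 54 — meets; (l) net 74−20=54 ≥ 54 — meets.
  All elements met. The burden passes to the agency.
Stage III.2 (agency, a production showing, weight is at least 25): (m) net 55−35=20 < 25 — fails.
  Stage III.2 not carried; the agency fails its burden.
So the contractor prevails on this issue.
Per-issue: Issue I → contractor; Issue II → contractor; Issue III → contractor. The contractor must prevail on every issue; overall, the contractor prevails.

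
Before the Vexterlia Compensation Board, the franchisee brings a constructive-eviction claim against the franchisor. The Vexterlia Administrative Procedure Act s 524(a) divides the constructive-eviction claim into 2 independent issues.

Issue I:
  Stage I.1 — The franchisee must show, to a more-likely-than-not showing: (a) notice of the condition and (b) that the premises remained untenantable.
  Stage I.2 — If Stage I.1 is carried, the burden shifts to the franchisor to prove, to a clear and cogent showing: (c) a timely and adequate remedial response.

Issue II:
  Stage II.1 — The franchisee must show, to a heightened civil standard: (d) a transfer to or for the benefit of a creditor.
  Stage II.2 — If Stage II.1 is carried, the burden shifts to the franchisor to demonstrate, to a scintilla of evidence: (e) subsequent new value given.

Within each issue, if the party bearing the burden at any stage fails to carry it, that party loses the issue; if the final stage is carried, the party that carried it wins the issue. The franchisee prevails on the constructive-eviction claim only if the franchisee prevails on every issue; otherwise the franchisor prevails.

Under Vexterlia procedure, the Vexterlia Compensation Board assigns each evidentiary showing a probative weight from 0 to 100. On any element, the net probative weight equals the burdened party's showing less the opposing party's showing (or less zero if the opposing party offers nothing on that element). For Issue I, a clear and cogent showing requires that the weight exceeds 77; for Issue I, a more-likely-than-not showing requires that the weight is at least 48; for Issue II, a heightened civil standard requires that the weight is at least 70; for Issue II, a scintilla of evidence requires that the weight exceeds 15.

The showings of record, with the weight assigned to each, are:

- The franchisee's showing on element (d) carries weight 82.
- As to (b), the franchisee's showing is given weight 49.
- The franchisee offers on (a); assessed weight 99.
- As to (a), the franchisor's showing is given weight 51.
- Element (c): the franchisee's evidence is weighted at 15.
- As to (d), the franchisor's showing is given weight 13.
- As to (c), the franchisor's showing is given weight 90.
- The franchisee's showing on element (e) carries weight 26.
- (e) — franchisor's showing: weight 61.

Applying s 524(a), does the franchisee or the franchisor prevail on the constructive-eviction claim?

— Issue I —
Stage I.1 (franchisee, a more-likely-than-not showing, weight is at least 48): (a) net 99−51=48 ≥ 48 — meets; (b) 49 ≥ 48 — meets.
  Stage I.1 is satisfied; the onus moves to the franchisor.
Stage I.2 (franchisor, a clear and cogent showing, weight exceeds 77): (c) net 90−15=75 ≤ 77 — fails.
  Stage I.2 not carried; the franchisor fails its burden.
The franchisee prevails on this issue.
— Issue II —
Stage II.1 — burden on franchisee; standard: a heightened civil standard (weight is at least 70).
    (d): 82 − 13 = 69 < 70 [not met]
  The franchisee does not carry Stage II.1.
So the franchisor prevails on this issue.
Per-issue: Issue I → franchisee; Issue II → franchisor. The franchisee must prevail on every issue; overall, the franchisor prevails.

franchisor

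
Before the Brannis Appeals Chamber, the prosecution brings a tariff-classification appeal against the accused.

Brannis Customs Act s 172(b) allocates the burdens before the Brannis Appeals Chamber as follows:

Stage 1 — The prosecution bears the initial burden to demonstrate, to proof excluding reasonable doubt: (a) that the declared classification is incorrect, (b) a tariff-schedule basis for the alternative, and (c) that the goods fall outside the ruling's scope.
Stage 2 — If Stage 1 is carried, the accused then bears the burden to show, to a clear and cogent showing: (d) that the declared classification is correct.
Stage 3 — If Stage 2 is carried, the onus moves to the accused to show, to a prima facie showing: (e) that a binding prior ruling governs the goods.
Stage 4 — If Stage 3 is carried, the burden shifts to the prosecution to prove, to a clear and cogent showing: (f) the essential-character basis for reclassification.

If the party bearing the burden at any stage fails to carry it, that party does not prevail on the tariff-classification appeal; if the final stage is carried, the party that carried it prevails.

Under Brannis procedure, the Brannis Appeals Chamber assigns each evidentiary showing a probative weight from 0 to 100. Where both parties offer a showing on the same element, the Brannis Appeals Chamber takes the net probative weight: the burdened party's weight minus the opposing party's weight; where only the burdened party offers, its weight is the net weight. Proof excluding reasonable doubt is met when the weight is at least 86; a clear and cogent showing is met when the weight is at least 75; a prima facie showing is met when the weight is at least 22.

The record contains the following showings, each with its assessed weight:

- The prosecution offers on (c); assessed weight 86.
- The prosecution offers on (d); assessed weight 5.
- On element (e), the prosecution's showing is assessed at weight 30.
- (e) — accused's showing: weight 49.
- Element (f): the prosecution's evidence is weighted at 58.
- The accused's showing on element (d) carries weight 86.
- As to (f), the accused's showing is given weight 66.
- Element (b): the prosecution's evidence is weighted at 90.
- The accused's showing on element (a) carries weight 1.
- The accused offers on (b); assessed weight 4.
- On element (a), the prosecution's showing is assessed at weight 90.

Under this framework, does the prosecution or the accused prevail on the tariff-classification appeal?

At Stage 1 the prosecution must meet proof excluding reasonable doubt (weight is at least 86): on (a) the weight is 90 less the opposing 1 gives net 89, which does reach 86, so (a) meets the standard; on (b) the weight is 90 less the opposing 4 gives net 86, ≥ 86, so (b) meets the standard; on (c) the weight is 86, ≥ 86, so (c) meets the standard.
  The prosecution carries Stage 1; the accused now bears the burden.
At Stage 2 the accused must meet a clear and cogent showing (weight is at least 75): on (d) the weight is 86 less the opposing 5 gives net 81, ≥ 75, so (d) meets the standard.
  All elements met. The accused retains the burden for Stage 3.
At Stage 3 the accused must meet a prima facie showing (weight is at least 22): on (e) the weight is 49 less the opposing 30 gives net 19, < 22, so (e) does not meet the standard.
  Stage 3 not carried; the accused fails its burden.
So the prosecution prevails.

prosecution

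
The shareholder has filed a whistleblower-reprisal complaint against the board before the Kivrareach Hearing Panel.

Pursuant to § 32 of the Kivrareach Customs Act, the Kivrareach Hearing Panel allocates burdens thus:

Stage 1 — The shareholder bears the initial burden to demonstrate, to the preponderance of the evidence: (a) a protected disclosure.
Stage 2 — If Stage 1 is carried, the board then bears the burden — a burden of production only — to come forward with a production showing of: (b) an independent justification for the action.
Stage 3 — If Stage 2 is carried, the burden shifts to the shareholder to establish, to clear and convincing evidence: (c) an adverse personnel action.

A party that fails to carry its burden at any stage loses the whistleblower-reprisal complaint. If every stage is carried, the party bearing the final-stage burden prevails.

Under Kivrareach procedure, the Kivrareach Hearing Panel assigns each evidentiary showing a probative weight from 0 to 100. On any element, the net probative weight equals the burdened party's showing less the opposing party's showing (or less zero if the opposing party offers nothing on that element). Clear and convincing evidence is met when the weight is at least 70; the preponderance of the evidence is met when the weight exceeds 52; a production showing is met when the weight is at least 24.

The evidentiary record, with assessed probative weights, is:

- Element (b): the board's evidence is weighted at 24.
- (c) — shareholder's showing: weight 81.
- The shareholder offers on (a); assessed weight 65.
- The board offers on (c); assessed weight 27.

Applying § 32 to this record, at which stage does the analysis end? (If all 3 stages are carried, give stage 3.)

stage 3

Stage 1 — burden on shareholder; standard: the preponderance of the evidence (weight exceeds 52).
    (a): 65 > 52 [met]
  All elements met. The burden passes to the board.
Stage 2 — burden on board; standard: a production showing (weight is at least 24).
    (b): 24 ≥ 24 [met]
  Stage 2 carried; the burden shifts to the shareholder.
Stage 3 — burden on shareholder; standard: clear and convincing evidence (weight is at least 70).
    (c): 81 − 27 = 54 < 70 [not met]
  Stage 3 not carried; the shareholder fails its burden.
The analysis ends at Stage 3; the board prevails.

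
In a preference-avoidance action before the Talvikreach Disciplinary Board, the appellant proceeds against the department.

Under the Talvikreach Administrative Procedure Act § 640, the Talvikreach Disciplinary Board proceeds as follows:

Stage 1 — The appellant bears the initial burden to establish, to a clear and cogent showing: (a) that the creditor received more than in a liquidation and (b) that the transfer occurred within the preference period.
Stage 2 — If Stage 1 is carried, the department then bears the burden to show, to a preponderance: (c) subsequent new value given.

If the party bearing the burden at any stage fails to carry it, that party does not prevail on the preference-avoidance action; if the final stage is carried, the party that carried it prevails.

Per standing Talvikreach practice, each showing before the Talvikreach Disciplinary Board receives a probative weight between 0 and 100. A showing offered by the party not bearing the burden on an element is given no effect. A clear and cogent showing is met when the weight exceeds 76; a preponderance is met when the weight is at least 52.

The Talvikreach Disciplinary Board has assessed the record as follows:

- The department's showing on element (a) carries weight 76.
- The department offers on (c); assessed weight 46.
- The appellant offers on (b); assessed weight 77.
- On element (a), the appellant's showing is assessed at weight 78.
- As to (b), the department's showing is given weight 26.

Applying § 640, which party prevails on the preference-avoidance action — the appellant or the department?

appellant

Stage 1 — burden on appellant; standard: a clear and cogent showing (weight exceeds 76).
    (a): 78 (department's 76 disregarded) > 76 [met]
    (b): 77 (department's 26 disregarded) > 76 [met]
  Stage 1 is satisfied; the onus moves to the department.
Stage 2 — burden on department; standard: a preponderance (weight is at least 52).
    (c): 46 < 52 [not met]
  Stage 2 not carried; the department fails its burden.
The appellant prevails.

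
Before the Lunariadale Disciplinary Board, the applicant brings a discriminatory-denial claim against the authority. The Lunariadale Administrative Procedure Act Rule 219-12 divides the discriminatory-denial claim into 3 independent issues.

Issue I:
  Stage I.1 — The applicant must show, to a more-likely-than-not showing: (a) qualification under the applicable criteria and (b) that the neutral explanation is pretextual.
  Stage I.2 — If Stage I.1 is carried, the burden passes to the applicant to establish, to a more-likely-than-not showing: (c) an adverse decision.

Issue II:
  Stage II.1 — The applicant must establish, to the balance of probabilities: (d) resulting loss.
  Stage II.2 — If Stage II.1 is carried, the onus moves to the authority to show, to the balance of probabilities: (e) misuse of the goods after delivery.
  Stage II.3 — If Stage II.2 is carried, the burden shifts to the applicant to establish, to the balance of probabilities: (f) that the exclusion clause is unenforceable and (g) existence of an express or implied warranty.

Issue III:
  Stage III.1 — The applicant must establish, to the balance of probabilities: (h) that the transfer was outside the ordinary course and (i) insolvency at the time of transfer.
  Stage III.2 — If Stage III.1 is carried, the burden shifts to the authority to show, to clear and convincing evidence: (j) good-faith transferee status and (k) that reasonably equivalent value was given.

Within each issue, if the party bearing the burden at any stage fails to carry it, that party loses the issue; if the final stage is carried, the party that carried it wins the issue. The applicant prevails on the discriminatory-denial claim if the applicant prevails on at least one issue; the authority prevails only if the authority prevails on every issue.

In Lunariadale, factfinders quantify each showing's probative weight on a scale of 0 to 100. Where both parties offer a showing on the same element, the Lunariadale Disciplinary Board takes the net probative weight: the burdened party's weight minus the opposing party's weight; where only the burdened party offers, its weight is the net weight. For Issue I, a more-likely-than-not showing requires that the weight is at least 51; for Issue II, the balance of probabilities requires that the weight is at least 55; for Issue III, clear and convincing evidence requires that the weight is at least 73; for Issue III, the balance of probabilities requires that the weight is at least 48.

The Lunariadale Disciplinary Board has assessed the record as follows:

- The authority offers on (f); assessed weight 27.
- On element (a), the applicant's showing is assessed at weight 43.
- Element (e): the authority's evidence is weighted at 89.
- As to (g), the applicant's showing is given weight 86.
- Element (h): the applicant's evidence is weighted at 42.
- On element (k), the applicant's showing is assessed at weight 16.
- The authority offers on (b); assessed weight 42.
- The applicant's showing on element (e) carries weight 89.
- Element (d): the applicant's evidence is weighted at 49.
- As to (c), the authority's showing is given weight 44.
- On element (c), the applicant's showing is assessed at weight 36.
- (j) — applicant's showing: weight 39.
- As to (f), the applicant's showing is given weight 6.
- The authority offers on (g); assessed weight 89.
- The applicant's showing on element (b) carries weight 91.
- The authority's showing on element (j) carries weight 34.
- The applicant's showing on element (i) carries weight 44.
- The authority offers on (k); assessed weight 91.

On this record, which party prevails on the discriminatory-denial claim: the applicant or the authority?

authority

— Issue I —
Stage I.1 — burden on applicant; standard: a more-likely-than-not showing (weight is at least 51).
    (a): 43 < 51 [not met]
    (b): 91 − 42 = 49 < 51 [not met]
  Not every element is met, so the applicant fails to carry Stage I.1.
The authority prevails on this issue.
— Issue II —
At Stage II.1 the applicant must meet the balance of probabilities (weight is at least 55): on (d) the weight is 49, which does not reach 55, so (d) does not meet the standard.
  The applicant does not carry Stage II.1.
The analysis ends at Stage II.1; the authority prevails on this issue.
— Issue III —
At Stage III.1 the applicant must meet the balance of probabilities (weight is at least 48): on (h) the weight is 42, which does not reach 48, so (h) does not meet the standard; on (i) the weight is 44, < 48, so (i) does not meet the standard.
  The applicant does not carry Stage III.1.
The authority prevails on this issue.
Per-issue: Issue I → authority; Issue II → authority; Issue III → authority. The applicant must prevail on at least one issue; overall, the authority prevails.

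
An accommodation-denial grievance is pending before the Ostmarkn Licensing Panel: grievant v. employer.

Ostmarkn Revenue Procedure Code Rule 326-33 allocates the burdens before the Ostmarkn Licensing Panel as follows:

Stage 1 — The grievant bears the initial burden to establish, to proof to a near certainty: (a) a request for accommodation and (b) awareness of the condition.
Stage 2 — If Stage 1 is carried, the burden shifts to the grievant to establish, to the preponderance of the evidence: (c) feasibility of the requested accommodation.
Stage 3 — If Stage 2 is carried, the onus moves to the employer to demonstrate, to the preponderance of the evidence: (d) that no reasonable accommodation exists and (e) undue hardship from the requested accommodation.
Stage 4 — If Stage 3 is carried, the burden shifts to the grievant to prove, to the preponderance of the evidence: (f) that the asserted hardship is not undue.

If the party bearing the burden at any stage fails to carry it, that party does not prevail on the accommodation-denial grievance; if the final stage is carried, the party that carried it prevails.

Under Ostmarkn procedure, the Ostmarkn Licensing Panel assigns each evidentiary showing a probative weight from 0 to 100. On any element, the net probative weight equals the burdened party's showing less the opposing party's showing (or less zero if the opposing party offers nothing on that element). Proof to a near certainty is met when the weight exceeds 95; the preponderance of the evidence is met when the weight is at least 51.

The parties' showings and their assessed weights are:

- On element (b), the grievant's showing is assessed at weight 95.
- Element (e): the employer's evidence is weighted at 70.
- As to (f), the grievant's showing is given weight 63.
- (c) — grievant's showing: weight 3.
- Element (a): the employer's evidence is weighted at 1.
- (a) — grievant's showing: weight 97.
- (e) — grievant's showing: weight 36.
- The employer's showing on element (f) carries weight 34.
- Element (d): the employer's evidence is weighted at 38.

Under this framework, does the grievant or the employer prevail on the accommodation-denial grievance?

employer

At Stage 1 the grievant must meet proof to a near certainty (weight exceeds 95): on (a) the weight is 97 less the opposing 1 gives net 96, > 95, so (a) meets the standard; on (b) the weight is 95, ≤ 95, so (b) does not meet the standard.
  Not every element is met, so the grievant fails to carry Stage 1.
The analysis ends at Stage 1; the employer prevails.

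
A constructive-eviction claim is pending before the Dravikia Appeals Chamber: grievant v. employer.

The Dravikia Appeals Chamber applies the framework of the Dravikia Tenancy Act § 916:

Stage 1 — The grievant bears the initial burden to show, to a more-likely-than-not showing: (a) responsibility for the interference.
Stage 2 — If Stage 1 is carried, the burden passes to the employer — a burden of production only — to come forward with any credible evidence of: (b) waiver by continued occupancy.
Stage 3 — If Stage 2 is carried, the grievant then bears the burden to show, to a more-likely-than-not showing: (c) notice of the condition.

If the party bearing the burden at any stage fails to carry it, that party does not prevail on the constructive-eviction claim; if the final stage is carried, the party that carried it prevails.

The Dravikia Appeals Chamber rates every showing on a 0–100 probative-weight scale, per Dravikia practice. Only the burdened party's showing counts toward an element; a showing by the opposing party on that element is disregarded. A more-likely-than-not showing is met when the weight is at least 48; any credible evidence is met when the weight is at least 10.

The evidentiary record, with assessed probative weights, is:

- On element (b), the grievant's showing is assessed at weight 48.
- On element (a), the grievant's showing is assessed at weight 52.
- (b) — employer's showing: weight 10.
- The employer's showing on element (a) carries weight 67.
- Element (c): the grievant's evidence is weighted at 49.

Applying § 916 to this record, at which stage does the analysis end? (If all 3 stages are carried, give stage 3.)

Stage 1 — burden on grievant; standard: a more-likely-than-not showing (weight is at least 48).
    (a): 52 (employer's 67 disregarded) ≥ 48 [met]
  The grievant carries Stage 1; the employer now bears the burden.
Stage 2 — burden on employer; standard: any credible evidence (weight is at least 10).
    (b): 10 (grievant's 48 disregarded) ≥ 10 [met]
  The employer carries Stage 2; the grievant now bears the burden.
Stage 3 — burden on grievant; standard: a more-likely-than-not showing (weight is at least 48).
    (c): 49 ≥ 48 [met]
  All elements met at the final stage.
All stages carried — the grievant prevails.

stage 3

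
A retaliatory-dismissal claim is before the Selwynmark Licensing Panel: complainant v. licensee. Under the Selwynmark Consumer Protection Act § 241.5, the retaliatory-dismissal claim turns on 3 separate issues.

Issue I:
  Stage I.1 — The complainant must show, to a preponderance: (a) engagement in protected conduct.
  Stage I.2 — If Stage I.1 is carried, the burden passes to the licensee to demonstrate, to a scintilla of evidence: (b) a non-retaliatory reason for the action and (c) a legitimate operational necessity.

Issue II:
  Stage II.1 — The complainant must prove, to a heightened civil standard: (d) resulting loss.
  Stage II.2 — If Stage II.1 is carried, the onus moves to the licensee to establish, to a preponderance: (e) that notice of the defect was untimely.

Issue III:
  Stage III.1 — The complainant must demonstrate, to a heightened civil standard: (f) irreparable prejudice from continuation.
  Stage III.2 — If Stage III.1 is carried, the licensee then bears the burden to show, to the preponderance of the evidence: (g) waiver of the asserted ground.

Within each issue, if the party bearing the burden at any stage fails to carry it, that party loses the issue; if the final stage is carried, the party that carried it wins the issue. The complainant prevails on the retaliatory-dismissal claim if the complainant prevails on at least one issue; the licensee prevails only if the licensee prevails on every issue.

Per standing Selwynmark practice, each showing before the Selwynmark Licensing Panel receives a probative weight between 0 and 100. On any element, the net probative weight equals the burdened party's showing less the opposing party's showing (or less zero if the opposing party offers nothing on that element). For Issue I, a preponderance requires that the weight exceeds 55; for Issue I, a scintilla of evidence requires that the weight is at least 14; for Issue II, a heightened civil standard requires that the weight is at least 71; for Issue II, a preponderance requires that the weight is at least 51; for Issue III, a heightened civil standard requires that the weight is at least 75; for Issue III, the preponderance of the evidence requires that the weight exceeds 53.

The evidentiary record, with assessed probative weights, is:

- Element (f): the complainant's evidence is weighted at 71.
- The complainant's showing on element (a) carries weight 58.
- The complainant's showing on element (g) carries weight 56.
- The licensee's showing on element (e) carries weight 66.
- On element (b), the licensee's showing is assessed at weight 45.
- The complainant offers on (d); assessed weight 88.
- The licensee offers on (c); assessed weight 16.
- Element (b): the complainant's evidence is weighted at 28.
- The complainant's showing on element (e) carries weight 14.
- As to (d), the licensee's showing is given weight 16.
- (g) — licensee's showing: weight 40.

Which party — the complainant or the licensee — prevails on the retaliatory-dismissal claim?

licensee

— Issue I —
Stage I.1 — burden on complainant; standard: a preponderance (weight exceeds 55).
    (a): 58 > 55 [met]
  Stage I.1 carried; the burden shifts to the licensee.
Stage I.2 — burden on licensee; standard: a scintilla of evidence (weight is at least 14).
    (b): 45 − 28 = 17 ≥ 14 [met]
    (c): 16 ≥ 14 [met]
  Stage I.2 carried; the final stage is satisfied.
Every stage carried; the licensee prevails on this issue.
— Issue II —
Stage II.1 (complainant, a heightened civil standard, weight is at least 71): (d) net 88−16=72 ≥ 71 — meets.
  Stage II.1 is satisfied; the onus moves to the licensee.
Stage II.2 (licensee, a preponderance, weight is at least 51): (e) net 66−14=52 ≥ 51 — meets.
  All elements met at the final stage.
Every stage carried; the licensee prevails on this issue.
— Issue III —
Stage III.1 (complainant, a heightened civil standard, weight is at least 75): (f) 71 < 75 — fails.
  Not every element is met, so the complainant fails to carry Stage III.1.
The licensee prevails on this issue.
Per-issue: Issue I → licensee; Issue II → licensee; Issue III → licensee. The complainant must prevail on at least one issue; overall, the licensee prevails.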